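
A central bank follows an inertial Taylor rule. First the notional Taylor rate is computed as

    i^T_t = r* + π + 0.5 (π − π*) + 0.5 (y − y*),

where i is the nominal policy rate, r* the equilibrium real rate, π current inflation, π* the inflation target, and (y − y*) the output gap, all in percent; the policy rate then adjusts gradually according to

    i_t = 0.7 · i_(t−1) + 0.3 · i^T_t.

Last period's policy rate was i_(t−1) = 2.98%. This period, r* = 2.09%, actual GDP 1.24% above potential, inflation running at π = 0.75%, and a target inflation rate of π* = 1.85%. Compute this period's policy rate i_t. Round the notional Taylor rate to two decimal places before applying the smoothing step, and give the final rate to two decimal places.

2.96%

Output 1.24% above potential → (y − y*) = 1.24.
i^T_t = 2.09 + 0.75 + 0.5 × (0.75 − 1.85) + 0.5 × 1.24
   = 2.09 + 0.75 − 0.55 + 0.62 = 2.91
i_t = 0.7 × 2.98 + 0.3 × 2.91 = 2.086 + 0.873 = 2.96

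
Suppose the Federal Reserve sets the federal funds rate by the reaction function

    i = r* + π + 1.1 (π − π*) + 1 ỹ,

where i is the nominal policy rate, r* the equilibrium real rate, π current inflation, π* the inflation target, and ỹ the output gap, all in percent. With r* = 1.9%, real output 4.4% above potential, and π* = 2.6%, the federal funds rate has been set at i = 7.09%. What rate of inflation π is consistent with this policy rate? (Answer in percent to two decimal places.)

Output 4.4% above potential → ỹ = 4.4.
Collecting π: i = r* + (1 + 1.1) π − 1.1 π* + 1 ỹ
2.1 π = 7.09 − 1.9 + 1.1 × 2.6 − 1 × 4.4 = 3.65
π = 3.65 / 2.1 = 1.74

1.74%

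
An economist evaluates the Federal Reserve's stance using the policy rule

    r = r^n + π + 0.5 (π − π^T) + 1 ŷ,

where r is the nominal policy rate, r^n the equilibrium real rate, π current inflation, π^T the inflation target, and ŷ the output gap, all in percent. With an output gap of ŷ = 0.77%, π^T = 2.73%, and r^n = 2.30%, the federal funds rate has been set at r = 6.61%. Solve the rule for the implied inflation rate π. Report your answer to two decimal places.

3.27%

Collecting π: r = r^n + (1 + 0.5) π − 0.5 π^T + 1 ŷ
1.5 π = 6.61 − 2.30 + 0.5 × 2.73 − 1 × 0.77 = 4.905
π = 4.905 / 1.5 = 3.27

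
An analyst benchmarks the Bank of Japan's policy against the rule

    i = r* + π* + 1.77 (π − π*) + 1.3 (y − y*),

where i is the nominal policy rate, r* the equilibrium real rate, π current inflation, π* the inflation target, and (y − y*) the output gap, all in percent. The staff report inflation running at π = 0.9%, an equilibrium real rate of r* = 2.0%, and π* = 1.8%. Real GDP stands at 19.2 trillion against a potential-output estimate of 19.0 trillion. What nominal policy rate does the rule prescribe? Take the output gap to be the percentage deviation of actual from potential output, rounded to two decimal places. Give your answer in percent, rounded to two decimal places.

Output gap = 100 × (19.2 − 19.0) / 19.0 = 1.05%.
i = 2.00 + 1.80 + 1.77 × (0.90 − 1.80) + 1.3 × 1.05
   = 2.00 + 1.8 − 1.593 + 1.365 = 3.57

3.57%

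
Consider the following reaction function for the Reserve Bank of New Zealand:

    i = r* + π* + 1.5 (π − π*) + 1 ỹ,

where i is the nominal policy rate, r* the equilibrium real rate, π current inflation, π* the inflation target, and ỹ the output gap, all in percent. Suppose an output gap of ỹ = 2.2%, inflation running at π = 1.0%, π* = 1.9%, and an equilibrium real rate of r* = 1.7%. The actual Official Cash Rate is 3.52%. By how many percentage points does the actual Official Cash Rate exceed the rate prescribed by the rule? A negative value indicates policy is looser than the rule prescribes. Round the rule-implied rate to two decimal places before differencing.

-0.93 pp

i = 1.7 + 1.9 + 1.5 × (1.0 − 1.9) + 1 × 2.2
   = 1.7 + 1.9 − 1.35 + 2.2 = 4.45
Deviation = 3.52 − 4.45 = -0.93 pp.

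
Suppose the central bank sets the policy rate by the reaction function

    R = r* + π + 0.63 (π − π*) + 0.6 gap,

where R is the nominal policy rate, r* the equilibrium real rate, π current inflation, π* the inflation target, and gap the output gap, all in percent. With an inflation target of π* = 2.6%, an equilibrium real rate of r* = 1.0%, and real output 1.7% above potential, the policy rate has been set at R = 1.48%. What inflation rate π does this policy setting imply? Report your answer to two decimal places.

0.67%

Output 1.7% above potential → gap = 1.7.
Collecting π: R = r* + (1 + 0.63) π − 0.63 π* + 0.6 gap
1.63 π = 1.48 − 1.0 + 0.63 × 2.6 − 0.6 × 1.7 = 1.098
π = 1.098 / 1.63 = 0.67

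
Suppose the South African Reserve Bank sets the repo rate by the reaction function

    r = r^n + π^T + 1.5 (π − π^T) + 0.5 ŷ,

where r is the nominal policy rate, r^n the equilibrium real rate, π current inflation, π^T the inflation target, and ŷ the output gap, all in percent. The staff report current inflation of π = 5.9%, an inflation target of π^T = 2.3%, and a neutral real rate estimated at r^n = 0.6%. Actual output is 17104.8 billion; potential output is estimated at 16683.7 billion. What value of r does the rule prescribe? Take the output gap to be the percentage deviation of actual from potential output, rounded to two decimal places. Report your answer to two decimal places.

9.56%

Output gap = 100 × (17104.8 − 16683.7) / 16683.7 = 2.52%.
r = 0.60 + 2.30 + 1.5 × (5.90 − 2.30) + 0.5 × 2.52
   = 0.60 + 2.3 + 5.4 + 1.26 = 9.56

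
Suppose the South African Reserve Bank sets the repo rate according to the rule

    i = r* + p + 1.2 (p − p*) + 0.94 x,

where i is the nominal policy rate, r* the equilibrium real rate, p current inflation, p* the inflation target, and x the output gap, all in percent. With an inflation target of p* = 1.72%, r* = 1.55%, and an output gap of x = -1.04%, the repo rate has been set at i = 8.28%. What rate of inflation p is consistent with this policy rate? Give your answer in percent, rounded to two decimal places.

4.44%

Collecting p: i = r* + (1 + 1.2) p − 1.2 p* + 0.94 x
2.2 p = 8.28 − 1.55 + 1.2 × 1.72 − 0.94 × (-1.04) = 9.7716
p = 9.7716 / 2.2 = 4.44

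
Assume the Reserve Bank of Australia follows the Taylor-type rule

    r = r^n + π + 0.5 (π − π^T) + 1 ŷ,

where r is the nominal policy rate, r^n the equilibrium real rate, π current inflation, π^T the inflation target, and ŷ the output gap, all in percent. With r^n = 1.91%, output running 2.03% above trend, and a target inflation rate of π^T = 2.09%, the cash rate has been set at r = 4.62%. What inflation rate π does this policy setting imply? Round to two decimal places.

1.15%

Output 2.03% above potential → ŷ = 2.03.
Collecting π: r = r^n + (1 + 0.5) π − 0.5 π^T + 1 ŷ
1.5 π = 4.62 − 1.91 + 0.5 × 2.09 − 1 × 2.03 = 1.725
π = 1.725 / 1.5 = 1.15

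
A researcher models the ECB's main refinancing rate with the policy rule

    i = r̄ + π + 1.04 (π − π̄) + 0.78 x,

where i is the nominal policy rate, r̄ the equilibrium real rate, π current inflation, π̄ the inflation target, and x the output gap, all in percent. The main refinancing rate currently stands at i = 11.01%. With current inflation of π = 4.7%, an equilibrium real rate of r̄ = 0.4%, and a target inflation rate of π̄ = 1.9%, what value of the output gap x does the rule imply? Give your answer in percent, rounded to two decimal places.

3.84%

0.78 x = 11.01 − 0.4 − 4.7 − 1.04 × (4.7 − 1.9) = 2.998
x = 2.998 / 0.78 = 3.84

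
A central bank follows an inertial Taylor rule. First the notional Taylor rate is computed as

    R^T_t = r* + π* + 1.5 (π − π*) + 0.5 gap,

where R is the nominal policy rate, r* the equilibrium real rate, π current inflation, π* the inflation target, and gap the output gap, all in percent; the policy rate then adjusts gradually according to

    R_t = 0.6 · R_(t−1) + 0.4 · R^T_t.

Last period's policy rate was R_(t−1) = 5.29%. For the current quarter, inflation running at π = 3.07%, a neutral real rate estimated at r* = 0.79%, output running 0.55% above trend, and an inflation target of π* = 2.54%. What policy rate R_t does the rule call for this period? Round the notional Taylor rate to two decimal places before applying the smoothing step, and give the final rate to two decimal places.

4.93%

Output 0.55% above potential → gap = 0.55.
R^T_t = 0.79 + 2.54 + 1.5 × (3.07 − 2.54) + 0.5 × 0.55
   = 0.79 + 2.54 + 0.795 + 0.275 = 4.40
R_t = 0.6 × 5.29 + 0.4 × 4.40 = 3.174 + 1.76 = 4.93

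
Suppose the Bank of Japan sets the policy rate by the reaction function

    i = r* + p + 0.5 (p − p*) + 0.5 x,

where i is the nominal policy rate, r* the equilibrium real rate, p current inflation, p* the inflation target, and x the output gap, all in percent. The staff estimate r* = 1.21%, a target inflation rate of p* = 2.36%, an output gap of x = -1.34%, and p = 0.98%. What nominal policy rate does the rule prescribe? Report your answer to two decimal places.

i = 1.21 + 0.98 + 0.5 × (0.98 − 2.36) + 0.5 × (-1.34)
   = 1.21 + 0.98 − 0.69 − 0.67 = 0.83

0.83%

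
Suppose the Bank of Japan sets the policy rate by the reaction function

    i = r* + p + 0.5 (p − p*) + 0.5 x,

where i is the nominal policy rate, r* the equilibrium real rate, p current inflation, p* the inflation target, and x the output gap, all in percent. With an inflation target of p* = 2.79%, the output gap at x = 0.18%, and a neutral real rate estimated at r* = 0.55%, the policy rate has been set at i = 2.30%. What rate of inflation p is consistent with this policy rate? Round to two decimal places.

2.04%

Collecting p: i = r* + (1 + 0.5) p − 0.5 p* + 0.5 x
1.5 p = 2.30 − 0.55 + 0.5 × 2.79 − 0.5 × 0.18 = 3.055
p = 3.055 / 1.5 = 2.04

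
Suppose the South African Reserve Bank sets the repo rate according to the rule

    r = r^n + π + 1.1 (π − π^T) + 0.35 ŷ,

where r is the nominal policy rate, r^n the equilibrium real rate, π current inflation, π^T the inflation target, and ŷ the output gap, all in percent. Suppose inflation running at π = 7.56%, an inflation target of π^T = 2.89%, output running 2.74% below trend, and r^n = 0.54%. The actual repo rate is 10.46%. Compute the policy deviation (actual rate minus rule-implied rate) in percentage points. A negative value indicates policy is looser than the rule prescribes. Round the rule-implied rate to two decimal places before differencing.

-1.82 pp

Output 2.74% below potential → ŷ = -2.74.
r = 0.54 + 7.56 + 1.1 × (7.56 − 2.89) + 0.35 × (-2.74)
   = 0.54 + 7.56 + 5.137 − 0.959 = 12.28
Deviation = 10.46 − 12.28 = -1.82 pp.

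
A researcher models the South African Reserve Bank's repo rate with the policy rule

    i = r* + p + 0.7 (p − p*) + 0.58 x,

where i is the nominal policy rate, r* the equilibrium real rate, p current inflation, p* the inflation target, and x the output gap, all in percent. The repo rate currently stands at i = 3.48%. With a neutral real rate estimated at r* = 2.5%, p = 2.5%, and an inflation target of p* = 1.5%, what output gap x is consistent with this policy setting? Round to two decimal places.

0.58 x = 3.48 − 2.5 − 2.5 − 0.7 × (2.5 − 1.5) = -2.22
x = -2.22 / 0.58 = -3.83

-3.83%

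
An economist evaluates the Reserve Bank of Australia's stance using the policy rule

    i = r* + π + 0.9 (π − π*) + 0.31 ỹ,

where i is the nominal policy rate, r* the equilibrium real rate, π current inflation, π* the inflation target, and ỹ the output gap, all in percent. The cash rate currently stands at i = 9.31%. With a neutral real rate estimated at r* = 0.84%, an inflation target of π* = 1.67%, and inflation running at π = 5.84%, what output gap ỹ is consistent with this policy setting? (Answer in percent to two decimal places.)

-3.62%

0.31 ỹ = 9.31 − 0.84 − 5.84 − 0.9 × (5.84 − 1.67) = -1.123
ỹ = -1.123 / 0.31 = -3.62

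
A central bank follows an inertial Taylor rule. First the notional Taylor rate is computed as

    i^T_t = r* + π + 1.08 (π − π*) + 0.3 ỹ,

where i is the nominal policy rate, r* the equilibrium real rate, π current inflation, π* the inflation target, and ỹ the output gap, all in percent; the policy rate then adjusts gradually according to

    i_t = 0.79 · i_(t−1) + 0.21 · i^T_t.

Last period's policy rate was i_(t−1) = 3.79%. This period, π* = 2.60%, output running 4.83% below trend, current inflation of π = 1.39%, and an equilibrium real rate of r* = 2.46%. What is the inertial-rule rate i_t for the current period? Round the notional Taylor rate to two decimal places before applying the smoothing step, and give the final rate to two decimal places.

3.22%

Output 4.83% below potential → ỹ = -4.83.
i^T_t = 2.46 + 1.39 + 1.08 × (1.39 − 2.60) + 0.3 × (-4.83)
   = 2.46 + 1.39 − 1.3068 − 1.449 = 1.09
i_t = 0.79 × 3.79 + 0.21 × 1.09 = 2.9941 + 0.2289 = 3.22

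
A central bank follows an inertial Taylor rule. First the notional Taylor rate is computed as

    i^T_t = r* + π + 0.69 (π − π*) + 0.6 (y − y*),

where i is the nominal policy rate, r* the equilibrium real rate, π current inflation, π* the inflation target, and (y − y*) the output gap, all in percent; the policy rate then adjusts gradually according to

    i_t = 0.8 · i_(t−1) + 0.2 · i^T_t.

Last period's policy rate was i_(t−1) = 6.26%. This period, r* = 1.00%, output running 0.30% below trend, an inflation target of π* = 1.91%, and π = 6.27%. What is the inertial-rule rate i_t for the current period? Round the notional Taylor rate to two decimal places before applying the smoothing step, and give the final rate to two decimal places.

Output 0.30% below potential → (y − y*) = -0.30.
i^T_t = 1.00 + 6.27 + 0.69 × (6.27 − 1.91) + 0.6 × (-0.30)
   = 1.00 + 6.27 + 3.0084 − 0.18 = 10.10
i_t = 0.8 × 6.26 + 0.2 × 10.10 = 5.008 + 2.02 = 7.03

7.03%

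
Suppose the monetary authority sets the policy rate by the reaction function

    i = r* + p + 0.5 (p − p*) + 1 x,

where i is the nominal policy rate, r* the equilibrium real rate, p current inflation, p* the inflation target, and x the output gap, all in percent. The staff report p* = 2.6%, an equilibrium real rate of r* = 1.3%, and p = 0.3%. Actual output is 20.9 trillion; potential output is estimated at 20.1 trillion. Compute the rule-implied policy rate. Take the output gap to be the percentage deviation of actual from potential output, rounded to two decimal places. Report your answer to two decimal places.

4.43%

Output gap = 100 × (20.9 − 20.1) / 20.1 = 3.98%.
i = 1.30 + 0.30 + 0.5 × (0.30 − 2.60) + 1 × 3.98
   = 1.30 + 0.3 − 1.15 + 3.98 = 4.43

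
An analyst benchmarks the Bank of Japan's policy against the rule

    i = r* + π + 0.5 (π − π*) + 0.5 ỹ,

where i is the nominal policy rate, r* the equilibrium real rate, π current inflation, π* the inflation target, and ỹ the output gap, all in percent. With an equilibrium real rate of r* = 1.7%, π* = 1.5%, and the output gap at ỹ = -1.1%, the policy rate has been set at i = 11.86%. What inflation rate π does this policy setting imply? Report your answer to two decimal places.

Collecting π: i = r* + (1 + 0.5) π − 0.5 π* + 0.5 ỹ
1.5 π = 11.86 − 1.7 + 0.5 × 1.5 − 0.5 × (-1.1) = 11.46
π = 11.46 / 1.5 = 7.64

7.64%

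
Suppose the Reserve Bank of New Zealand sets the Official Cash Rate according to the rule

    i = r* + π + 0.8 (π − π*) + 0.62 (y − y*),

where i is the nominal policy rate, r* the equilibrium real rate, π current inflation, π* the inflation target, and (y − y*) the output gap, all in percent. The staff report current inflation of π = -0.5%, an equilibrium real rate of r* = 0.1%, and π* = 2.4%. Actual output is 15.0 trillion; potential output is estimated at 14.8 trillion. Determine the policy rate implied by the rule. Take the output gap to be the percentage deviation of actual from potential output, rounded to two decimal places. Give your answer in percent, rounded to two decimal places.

-1.88%

Output gap = 100 × (15.0 − 14.8) / 14.8 = 1.35%.
i = 0.10 + (-0.50) + 0.8 × (-0.50 − 2.40) + 0.62 × 1.35
   = 0.10 − 0.5 − 2.32 + 0.837 = -1.88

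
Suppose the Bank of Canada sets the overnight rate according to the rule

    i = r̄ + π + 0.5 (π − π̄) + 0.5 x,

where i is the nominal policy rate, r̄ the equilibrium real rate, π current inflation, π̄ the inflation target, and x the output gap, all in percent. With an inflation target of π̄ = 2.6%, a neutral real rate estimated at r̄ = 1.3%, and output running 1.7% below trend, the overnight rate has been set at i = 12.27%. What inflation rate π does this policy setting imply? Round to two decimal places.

8.75%

Output 1.7% below potential → x = -1.7.
Collecting π: i = r̄ + (1 + 0.5) π − 0.5 π̄ + 0.5 x
1.5 π = 12.27 − 1.3 + 0.5 × 2.6 − 0.5 × (-1.7) = 13.12
π = 13.12 / 1.5 = 8.75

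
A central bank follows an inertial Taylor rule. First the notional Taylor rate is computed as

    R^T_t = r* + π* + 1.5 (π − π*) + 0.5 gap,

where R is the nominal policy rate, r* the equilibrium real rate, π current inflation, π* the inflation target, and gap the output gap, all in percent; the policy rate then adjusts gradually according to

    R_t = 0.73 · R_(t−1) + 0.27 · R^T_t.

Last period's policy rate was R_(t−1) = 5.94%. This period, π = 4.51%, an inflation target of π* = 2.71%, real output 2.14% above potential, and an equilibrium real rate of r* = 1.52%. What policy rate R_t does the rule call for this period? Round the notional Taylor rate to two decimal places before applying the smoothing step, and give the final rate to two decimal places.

Output 2.14% above potential → gap = 2.14.
R^T_t = 1.52 + 2.71 + 1.5 × (4.51 − 2.71) + 0.5 × 2.14
   = 1.52 + 2.71 + 2.7 + 1.07 = 8.00
R_t = 0.73 × 5.94 + 0.27 × 8.00 = 4.3362 + 2.16 = 6.50

6.50%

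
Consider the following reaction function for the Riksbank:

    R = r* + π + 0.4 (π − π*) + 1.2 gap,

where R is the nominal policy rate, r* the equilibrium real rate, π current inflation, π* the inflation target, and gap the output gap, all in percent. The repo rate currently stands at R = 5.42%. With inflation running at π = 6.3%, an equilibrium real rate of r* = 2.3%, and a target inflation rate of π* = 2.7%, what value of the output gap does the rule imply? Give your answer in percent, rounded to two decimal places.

-3.85%

1.2 gap = 5.42 − 2.3 − 6.3 − 0.4 × (6.3 − 2.7) = -4.62
gap = -4.62 / 1.2 = -3.85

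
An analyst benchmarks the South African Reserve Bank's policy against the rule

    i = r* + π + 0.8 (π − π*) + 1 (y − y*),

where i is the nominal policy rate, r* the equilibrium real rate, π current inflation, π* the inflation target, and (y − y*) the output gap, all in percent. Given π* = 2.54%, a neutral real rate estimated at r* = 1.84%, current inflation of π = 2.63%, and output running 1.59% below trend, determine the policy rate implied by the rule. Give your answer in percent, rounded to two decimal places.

Output 1.59% below potential → (y − y*) = -1.59.
i = 1.84 + 2.63 + 0.8 × (2.63 − 2.54) + 1 × (-1.59)
   = 1.84 + 2.63 + 0.072 − 1.59 = 2.95

2.95%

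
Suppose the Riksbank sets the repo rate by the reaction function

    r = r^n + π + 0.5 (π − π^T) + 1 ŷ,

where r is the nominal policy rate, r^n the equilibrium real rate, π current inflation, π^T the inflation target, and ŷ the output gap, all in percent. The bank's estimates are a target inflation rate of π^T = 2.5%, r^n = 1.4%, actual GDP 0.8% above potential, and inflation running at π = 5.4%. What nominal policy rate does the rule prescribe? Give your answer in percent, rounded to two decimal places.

Output 0.8% above potential → ŷ = 0.8.
r = 1.4 + 5.4 + 0.5 × (5.4 − 2.5) + 1 × 0.8
   = 1.4 + 5.4 + 1.45 + 0.8 = 9.05

9.05%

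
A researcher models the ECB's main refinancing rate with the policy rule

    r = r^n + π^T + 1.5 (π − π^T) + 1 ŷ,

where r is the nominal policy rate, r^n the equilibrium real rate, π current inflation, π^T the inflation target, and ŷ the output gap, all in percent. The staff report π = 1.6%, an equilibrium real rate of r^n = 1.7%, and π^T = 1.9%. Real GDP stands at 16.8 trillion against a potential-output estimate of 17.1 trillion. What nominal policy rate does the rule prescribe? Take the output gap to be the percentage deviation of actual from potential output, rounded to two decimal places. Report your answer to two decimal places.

1.40%

Output gap = 100 × (16.8 − 17.1) / 17.1 = -1.75%.
r = 1.70 + 1.90 + 1.5 × (1.60 − 1.90) + 1 × (-1.75)
   = 1.70 + 1.9 − 0.45 − 1.75 = 1.40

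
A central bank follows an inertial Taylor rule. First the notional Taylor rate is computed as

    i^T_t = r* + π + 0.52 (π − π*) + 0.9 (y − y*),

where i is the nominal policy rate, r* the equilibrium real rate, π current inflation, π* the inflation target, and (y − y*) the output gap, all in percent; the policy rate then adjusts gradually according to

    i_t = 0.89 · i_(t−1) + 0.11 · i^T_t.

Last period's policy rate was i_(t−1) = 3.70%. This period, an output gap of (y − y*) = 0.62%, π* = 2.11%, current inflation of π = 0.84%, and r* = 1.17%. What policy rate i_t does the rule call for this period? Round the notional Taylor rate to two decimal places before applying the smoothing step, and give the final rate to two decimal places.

3.50%

i^T_t = 1.17 + 0.84 + 0.52 × (0.84 − 2.11) + 0.9 × 0.62
   = 1.17 + 0.84 − 0.6604 + 0.558 = 1.91
i_t = 0.89 × 3.70 + 0.11 × 1.91 = 3.293 + 0.2101 = 3.50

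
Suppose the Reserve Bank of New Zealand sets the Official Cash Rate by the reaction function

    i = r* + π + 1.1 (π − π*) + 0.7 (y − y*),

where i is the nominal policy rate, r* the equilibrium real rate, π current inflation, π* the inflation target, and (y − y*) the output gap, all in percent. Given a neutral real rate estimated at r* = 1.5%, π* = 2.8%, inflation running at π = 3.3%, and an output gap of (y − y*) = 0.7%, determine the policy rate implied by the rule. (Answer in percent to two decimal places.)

5.84%

i = 1.5 + 3.3 + 1.1 × (3.3 − 2.8) + 0.7 × 0.7
   = 1.5 + 3.3 + 0.55 + 0.49 = 5.84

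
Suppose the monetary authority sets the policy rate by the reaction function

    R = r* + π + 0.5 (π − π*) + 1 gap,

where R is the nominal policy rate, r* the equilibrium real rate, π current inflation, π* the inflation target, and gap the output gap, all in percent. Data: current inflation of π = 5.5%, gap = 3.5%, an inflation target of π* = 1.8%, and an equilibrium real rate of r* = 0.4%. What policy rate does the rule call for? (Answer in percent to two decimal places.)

R = 0.4 + 5.5 + 0.5 × (5.5 − 1.8) + 1 × 3.5
   = 0.4 + 5.5 + 1.85 + 3.5 = 11.25

11.25%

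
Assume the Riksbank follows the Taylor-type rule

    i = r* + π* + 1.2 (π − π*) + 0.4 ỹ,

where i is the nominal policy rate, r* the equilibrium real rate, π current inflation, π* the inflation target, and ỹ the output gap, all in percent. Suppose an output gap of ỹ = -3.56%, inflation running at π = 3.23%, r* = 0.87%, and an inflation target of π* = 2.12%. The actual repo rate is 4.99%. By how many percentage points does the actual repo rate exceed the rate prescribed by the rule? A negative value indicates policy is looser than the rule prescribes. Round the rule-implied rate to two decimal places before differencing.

i = 0.87 + 2.12 + 1.2 × (3.23 − 2.12) + 0.4 × (-3.56)
   = 0.87 + 2.12 + 1.332 − 1.424 = 2.90
Deviation = 4.99 − 2.90 = 2.09 pp.

2.09 pp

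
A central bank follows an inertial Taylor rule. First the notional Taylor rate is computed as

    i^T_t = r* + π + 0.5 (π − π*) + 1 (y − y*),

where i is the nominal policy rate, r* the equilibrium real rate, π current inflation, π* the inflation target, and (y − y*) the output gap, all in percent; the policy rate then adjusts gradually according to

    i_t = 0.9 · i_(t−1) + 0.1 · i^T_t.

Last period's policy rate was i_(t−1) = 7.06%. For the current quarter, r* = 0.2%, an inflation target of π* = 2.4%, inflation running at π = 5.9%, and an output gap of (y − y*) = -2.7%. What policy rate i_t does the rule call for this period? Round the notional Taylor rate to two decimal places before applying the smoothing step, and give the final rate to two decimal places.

6.87%

i^T_t = 0.2 + 5.9 + 0.5 × (5.9 − 2.4) + 1 × (-2.7)
   = 0.2 + 5.9 + 1.75 − 2.7 = 5.15
i_t = 0.9 × 7.06 + 0.1 × 5.15 = 6.354 + 0.515 = 6.87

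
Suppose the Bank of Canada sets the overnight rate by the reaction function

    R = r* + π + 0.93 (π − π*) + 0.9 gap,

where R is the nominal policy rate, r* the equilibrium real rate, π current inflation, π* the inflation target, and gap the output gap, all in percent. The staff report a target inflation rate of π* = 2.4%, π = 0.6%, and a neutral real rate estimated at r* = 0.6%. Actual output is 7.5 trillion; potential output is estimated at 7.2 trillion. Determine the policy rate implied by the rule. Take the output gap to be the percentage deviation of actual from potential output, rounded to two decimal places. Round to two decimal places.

Output gap = 100 × (7.5 − 7.2) / 7.2 = 4.17%.
R = 0.60 + 0.60 + 0.93 × (0.60 − 2.40) + 0.9 × 4.17
   = 0.60 + 0.6 − 1.674 + 3.753 = 3.28

3.28%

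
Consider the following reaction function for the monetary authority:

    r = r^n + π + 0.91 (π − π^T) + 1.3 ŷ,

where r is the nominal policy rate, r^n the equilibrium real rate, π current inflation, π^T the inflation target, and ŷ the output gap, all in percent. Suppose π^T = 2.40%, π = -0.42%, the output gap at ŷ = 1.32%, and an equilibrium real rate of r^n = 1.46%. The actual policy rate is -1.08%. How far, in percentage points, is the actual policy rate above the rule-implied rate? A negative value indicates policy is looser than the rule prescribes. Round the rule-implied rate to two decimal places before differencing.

-1.27 pp

r = 1.46 + (-0.42) + 0.91 × (-0.42 − 2.40) + 1.3 × 1.32
   = 1.46 − 0.42 − 2.5662 + 1.716 = 0.19
Deviation = -1.08 − 0.19 = -1.27 pp.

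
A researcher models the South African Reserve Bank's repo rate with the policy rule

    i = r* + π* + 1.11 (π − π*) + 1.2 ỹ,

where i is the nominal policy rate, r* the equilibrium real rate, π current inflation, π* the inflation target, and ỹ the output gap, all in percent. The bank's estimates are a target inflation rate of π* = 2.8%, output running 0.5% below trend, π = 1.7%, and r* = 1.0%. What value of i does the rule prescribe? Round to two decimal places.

1.98%

Output 0.5% below potential → ỹ = -0.5.
i = 1.0 + 2.8 + 1.11 × (1.7 − 2.8) + 1.2 × (-0.5)
   = 1.0 + 2.8 − 1.221 − 0.6 = 1.98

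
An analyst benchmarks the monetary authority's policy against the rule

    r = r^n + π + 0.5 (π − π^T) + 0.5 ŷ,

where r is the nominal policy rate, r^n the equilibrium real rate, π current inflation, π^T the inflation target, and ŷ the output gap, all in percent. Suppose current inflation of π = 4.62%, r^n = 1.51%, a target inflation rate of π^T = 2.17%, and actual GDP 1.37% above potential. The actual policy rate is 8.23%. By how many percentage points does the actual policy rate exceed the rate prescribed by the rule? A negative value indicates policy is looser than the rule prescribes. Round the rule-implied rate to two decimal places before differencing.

0.19 pp

Output 1.37% above potential → ŷ = 1.37.
r = 1.51 + 4.62 + 0.5 × (4.62 − 2.17) + 0.5 × 1.37
   = 1.51 + 4.62 + 1.225 + 0.685 = 8.04
Deviation = 8.23 − 8.04 = 0.19 pp.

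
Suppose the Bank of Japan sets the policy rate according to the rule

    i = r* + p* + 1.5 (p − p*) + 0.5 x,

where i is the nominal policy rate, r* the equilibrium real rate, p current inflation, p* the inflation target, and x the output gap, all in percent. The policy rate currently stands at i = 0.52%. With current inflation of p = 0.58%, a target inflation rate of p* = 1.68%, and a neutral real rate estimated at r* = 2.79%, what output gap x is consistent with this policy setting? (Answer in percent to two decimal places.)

-4.60%

0.5 x = 0.52 − 2.79 − 1.68 − 1.5 × (0.58 − 1.68) = -2.3
x = -2.3 / 0.5 = -4.60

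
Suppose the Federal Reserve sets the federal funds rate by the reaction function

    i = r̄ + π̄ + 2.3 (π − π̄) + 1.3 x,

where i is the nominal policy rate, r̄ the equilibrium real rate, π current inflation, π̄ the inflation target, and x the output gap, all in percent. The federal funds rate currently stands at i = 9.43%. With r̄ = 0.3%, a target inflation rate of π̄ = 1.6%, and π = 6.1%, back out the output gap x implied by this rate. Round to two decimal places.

1.3 x = 9.43 − 0.3 − 1.6 − 2.3 × (6.1 − 1.6) = -2.82
x = -2.82 / 1.3 = -2.17

-2.17%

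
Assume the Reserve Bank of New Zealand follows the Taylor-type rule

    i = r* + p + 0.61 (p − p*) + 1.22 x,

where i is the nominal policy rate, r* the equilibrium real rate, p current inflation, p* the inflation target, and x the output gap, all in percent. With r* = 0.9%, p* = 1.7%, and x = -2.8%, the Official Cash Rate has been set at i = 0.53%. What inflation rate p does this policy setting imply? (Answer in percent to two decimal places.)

Collecting p: i = r* + (1 + 0.61) p − 0.61 p* + 1.22 x
1.61 p = 0.53 − 0.9 + 0.61 × 1.7 − 1.22 × (-2.8) = 4.083
p = 4.083 / 1.61 = 2.54

2.54%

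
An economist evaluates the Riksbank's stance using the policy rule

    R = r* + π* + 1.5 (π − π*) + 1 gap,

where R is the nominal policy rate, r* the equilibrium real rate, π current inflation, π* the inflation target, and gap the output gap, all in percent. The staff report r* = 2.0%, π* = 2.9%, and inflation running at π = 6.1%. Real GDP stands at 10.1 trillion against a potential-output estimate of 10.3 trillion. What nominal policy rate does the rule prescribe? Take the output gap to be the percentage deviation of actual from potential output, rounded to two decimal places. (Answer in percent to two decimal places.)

Output gap = 100 × (10.1 − 10.3) / 10.3 = -1.94%.
R = 2.00 + 2.90 + 1.5 × (6.10 − 2.90) + 1 × (-1.94)
   = 2.00 + 2.9 + 4.8 − 1.94 = 7.76

7.76%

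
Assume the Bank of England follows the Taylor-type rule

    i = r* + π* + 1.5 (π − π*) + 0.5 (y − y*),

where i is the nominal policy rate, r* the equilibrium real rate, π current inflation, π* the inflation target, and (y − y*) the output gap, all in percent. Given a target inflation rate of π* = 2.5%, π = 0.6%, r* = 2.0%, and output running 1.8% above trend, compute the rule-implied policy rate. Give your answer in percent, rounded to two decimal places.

2.55%

Output 1.8% above potential → (y − y*) = 1.8.
i = 2.0 + 2.5 + 1.5 × (0.6 − 2.5) + 0.5 × 1.8
   = 2.0 + 2.5 − 2.85 + 0.9 = 2.55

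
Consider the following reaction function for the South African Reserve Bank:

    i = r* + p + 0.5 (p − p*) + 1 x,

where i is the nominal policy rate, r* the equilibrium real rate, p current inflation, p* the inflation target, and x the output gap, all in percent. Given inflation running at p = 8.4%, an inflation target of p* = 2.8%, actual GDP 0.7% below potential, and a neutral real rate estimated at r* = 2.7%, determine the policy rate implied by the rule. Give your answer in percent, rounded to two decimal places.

13.20%

Output 0.7% below potential → x = -0.7.
i = 2.7 + 8.4 + 0.5 × (8.4 − 2.8) + 1 × (-0.7)
   = 2.7 + 8.4 + 2.8 − 0.7 = 13.20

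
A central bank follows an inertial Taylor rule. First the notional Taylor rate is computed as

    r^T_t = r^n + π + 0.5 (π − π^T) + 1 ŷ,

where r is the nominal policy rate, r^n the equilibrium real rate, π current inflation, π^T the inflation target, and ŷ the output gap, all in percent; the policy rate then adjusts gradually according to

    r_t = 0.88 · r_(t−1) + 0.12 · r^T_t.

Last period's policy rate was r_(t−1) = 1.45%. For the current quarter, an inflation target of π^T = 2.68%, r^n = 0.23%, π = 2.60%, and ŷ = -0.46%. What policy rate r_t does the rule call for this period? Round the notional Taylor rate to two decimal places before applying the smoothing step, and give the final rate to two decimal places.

r^T_t = 0.23 + 2.60 + 0.5 × (2.60 − 2.68) + 1 × (-0.46)
   = 0.23 + 2.6 − 0.04 − 0.46 = 2.33
r_t = 0.88 × 1.45 + 0.12 × 2.33 = 1.276 + 0.2796 = 1.56

1.56%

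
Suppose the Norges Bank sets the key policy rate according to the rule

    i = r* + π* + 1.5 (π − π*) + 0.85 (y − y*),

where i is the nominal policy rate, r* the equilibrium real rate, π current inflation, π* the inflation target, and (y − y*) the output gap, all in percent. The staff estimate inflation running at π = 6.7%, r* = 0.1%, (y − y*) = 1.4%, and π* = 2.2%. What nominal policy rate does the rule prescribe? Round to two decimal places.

10.24%

i = 0.1 + 2.2 + 1.5 × (6.7 − 2.2) + 0.85 × 1.4
   = 0.1 + 2.2 + 6.75 + 1.19 = 10.24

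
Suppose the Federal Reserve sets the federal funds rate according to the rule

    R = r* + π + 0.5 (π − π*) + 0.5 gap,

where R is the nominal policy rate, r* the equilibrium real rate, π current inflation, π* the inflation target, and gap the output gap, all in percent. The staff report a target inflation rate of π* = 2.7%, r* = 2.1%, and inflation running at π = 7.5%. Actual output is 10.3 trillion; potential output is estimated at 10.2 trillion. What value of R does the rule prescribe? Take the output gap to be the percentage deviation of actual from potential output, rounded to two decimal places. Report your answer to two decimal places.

Output gap = 100 × (10.3 − 10.2) / 10.2 = 0.98%.
R = 2.10 + 7.50 + 0.5 × (7.50 − 2.70) + 0.5 × 0.98
   = 2.10 + 7.5 + 2.4 + 0.49 = 12.49

12.49%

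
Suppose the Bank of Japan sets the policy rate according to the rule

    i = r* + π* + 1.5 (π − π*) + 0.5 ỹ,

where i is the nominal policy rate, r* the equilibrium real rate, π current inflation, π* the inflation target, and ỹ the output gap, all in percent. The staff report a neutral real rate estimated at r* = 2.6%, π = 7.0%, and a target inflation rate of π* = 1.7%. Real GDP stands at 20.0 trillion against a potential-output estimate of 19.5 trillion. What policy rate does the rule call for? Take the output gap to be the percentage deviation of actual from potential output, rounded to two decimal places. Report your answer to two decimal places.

Output gap = 100 × (20.0 − 19.5) / 19.5 = 2.56%.
i = 2.60 + 1.70 + 1.5 × (7.00 − 1.70) + 0.5 × 2.56
   = 2.60 + 1.7 + 7.95 + 1.28 = 13.53

13.53%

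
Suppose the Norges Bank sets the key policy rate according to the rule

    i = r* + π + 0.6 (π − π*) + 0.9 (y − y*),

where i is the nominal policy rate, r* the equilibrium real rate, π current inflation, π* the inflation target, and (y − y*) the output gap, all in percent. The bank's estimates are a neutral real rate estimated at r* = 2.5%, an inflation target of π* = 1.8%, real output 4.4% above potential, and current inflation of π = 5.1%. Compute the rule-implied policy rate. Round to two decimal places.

13.54%

Output 4.4% above potential → (y − y*) = 4.4.
i = 2.5 + 5.1 + 0.6 × (5.1 − 1.8) + 0.9 × 4.4
   = 2.5 + 5.1 + 1.98 + 3.96 = 13.54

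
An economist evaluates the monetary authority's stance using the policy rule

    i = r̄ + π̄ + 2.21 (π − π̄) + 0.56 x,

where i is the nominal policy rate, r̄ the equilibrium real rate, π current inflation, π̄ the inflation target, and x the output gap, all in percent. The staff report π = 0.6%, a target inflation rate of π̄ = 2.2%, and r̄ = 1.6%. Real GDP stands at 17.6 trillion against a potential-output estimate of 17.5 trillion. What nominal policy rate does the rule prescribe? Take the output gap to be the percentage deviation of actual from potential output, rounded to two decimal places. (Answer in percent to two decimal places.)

Output gap = 100 × (17.6 − 17.5) / 17.5 = 0.57%.
i = 1.60 + 2.20 + 2.21 × (0.60 − 2.20) + 0.56 × 0.57
   = 1.60 + 2.2 − 3.536 + 0.3192 = 0.58

0.58%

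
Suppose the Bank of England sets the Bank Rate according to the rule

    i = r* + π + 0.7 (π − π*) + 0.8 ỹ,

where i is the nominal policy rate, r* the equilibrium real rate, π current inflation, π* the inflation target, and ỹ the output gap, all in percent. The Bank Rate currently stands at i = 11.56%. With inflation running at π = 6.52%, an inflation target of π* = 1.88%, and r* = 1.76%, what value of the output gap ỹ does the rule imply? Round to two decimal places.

0.04%

0.8 ỹ = 11.56 − 1.76 − 6.52 − 0.7 × (6.52 − 1.88) = 0.032
ỹ = 0.032 / 0.8 = 0.04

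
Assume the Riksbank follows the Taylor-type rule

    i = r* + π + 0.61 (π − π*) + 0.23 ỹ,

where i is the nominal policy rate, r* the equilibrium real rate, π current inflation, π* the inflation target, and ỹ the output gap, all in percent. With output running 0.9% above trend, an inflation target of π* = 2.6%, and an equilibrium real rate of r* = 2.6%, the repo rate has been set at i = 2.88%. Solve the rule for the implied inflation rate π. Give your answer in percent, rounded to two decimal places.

1.03%

Output 0.9% above potential → ỹ = 0.9.
Collecting π: i = r* + (1 + 0.61) π − 0.61 π* + 0.23 ỹ
1.61 π = 2.88 − 2.6 + 0.61 × 2.6 − 0.23 × 0.9 = 1.659
π = 1.659 / 1.61 = 1.03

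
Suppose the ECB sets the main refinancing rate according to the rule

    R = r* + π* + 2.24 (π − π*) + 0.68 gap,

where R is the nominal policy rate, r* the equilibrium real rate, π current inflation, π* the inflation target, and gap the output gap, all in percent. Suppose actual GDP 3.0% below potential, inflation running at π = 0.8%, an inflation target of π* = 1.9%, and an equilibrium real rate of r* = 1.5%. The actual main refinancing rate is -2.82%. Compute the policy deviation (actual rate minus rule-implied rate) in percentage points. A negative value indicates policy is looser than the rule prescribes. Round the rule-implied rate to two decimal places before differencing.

Output 3.0% below potential → gap = -3.0.
R = 1.5 + 1.9 + 2.24 × (0.8 − 1.9) + 0.68 × (-3.0)
   = 1.5 + 1.9 − 2.464 − 2.04 = -1.10
Deviation = -2.82 − (-1.10) = -1.72 pp.

-1.72 pp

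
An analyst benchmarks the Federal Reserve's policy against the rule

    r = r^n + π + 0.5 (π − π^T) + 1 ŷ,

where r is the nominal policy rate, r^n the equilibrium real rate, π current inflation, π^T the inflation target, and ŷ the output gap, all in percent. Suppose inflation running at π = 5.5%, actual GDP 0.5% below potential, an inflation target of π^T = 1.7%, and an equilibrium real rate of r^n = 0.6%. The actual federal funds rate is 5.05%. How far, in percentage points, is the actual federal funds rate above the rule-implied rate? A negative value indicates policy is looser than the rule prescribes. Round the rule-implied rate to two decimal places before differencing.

-2.45 pp

Output 0.5% below potential → ŷ = -0.5.
r = 0.6 + 5.5 + 0.5 × (5.5 − 1.7) + 1 × (-0.5)
   = 0.6 + 5.5 + 1.9 − 0.5 = 7.50
Deviation = 5.05 − 7.50 = -2.45 pp.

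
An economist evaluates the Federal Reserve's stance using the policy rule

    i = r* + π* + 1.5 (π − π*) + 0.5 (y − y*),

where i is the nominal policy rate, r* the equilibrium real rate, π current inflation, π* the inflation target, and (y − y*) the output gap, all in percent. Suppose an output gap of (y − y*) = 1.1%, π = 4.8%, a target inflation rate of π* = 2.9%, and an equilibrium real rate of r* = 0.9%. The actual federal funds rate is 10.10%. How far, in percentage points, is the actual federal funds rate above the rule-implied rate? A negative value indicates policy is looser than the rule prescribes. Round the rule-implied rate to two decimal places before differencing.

2.90 pp

i = 0.9 + 2.9 + 1.5 × (4.8 − 2.9) + 0.5 × 1.1
   = 0.9 + 2.9 + 2.85 + 0.55 = 7.20
Deviation = 10.10 − 7.20 = 2.90 pp.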